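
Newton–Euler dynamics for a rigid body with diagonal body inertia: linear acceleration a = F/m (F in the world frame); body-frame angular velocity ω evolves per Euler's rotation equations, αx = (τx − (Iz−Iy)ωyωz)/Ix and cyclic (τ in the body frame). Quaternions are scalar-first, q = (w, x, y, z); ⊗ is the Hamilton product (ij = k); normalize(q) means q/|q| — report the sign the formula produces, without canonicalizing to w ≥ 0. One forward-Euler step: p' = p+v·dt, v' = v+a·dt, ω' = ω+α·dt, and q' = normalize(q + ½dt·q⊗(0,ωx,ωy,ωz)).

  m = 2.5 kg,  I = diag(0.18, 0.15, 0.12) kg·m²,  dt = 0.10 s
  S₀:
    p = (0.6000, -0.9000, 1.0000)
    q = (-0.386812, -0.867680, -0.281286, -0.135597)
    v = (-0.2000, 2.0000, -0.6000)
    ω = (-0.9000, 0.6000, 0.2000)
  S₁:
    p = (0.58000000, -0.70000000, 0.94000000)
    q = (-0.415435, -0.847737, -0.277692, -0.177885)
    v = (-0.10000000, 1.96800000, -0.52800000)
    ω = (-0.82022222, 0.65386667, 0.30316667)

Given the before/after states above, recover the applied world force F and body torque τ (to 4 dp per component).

F = (2.5000, -0.8000, 1.8000)
τ = (0.1400, 0.0700, 0.1400)

Δω = ω₁−ω₀ = (0.07977778, 0.05386667, 0.10316667)
precession coupling = (-0.0036, -0.0108, 0.0162)
τ = I·(Δω/dt) + ω₀×(Iω₀) = (0.1400, 0.0700, 0.1400)
Δv = v₁−v₀ = (0.10000000, -0.03200000, 0.07200000)
F = m·Δv/dt = (2.5000, -0.8000, 1.8000)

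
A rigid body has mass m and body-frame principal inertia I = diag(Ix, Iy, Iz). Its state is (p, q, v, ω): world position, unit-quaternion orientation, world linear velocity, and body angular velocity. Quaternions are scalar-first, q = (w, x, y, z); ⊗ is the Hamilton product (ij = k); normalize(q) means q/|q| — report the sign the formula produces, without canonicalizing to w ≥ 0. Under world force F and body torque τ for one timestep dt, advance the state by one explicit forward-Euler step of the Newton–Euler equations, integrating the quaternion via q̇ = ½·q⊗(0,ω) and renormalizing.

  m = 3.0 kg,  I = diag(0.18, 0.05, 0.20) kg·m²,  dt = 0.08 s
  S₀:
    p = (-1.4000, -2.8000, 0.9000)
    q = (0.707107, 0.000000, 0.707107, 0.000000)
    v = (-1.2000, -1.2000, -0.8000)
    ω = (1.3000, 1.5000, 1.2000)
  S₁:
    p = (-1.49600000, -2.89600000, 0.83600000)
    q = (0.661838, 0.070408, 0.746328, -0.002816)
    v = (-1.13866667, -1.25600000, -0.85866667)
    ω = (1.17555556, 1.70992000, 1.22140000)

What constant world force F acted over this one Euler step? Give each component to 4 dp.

F = (2.3000, -2.1000, -2.2000)

Δv = v₁−v₀ = (0.06133333, -0.05600000, -0.05866667)
applied force F = (2.3000, -2.1000, -2.2000)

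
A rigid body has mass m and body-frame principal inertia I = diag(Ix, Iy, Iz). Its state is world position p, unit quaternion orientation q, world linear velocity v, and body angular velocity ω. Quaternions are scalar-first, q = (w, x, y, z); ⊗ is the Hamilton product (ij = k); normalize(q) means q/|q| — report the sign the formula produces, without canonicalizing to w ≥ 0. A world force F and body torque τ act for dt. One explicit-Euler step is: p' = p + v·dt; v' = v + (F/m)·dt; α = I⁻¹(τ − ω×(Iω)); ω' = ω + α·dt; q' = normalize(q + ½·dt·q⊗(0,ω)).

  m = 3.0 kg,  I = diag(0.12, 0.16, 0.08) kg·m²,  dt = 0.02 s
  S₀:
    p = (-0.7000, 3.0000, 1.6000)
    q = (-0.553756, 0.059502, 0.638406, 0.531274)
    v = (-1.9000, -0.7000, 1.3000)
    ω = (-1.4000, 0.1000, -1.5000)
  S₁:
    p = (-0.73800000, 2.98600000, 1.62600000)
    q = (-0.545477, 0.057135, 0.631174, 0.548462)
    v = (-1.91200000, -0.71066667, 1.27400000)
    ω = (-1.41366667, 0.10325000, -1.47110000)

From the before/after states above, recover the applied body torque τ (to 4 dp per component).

τ = (-0.0700, 0.1100, 0.1100)

Δω = ω₁−ω₀ = (-0.01366667, 0.00325000, 0.02890000)
precession coupling = (0.0120, 0.0840, -0.0056)
applied torque τ = (-0.0700, 0.1100, 0.1100)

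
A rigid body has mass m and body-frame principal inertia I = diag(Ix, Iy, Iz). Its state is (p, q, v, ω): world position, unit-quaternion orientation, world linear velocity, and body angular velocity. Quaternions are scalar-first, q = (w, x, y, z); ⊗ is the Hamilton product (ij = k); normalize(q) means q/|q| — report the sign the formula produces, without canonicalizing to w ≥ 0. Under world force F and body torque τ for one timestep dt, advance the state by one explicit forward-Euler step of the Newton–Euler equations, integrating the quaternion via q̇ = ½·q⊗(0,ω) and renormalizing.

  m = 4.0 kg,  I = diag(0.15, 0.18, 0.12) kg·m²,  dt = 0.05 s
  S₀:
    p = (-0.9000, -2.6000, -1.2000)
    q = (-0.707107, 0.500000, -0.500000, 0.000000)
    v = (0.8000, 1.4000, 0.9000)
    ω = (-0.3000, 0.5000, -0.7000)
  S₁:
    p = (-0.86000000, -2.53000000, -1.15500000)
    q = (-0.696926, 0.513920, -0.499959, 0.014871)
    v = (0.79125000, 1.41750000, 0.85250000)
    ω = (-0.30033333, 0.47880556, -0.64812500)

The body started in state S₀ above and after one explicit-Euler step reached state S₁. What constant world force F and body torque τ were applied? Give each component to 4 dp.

F = (-0.7000, 1.4000, -3.8000)
τ = (0.0200, -0.0700, 0.1200)

v₁ − v₀ = (-0.00875000, 0.01750000, -0.04750000)
applied force F = (-0.7000, 1.4000, -3.8000)
rate change Δω = (-0.00033333, -0.02119444, 0.05187500)
ω₀×(Iω₀) = (0.0210, 0.0063, -0.0045)
I·α + gyro = (0.0200, -0.0700, 0.1200)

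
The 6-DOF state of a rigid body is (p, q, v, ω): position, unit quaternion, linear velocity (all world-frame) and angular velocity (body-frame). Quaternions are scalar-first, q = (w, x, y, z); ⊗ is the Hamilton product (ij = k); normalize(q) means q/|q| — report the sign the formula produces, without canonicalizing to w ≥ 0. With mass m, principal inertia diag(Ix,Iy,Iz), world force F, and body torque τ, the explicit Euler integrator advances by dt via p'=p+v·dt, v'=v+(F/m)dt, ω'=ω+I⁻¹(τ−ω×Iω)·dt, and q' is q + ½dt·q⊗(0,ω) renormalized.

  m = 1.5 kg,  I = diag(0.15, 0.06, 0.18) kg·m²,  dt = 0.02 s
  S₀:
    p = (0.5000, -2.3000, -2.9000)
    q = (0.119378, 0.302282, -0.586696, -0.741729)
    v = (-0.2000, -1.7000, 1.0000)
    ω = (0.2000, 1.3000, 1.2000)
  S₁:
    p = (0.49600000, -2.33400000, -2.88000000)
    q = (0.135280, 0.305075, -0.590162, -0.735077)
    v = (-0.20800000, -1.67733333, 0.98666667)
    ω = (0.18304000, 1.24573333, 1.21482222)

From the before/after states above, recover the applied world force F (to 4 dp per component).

F = (-0.6000, 1.7000, -1.0000)

v₁ − v₀ = (-0.00800000, 0.02266667, -0.01333333)
applied force F = (-0.6000, 1.7000, -1.0000)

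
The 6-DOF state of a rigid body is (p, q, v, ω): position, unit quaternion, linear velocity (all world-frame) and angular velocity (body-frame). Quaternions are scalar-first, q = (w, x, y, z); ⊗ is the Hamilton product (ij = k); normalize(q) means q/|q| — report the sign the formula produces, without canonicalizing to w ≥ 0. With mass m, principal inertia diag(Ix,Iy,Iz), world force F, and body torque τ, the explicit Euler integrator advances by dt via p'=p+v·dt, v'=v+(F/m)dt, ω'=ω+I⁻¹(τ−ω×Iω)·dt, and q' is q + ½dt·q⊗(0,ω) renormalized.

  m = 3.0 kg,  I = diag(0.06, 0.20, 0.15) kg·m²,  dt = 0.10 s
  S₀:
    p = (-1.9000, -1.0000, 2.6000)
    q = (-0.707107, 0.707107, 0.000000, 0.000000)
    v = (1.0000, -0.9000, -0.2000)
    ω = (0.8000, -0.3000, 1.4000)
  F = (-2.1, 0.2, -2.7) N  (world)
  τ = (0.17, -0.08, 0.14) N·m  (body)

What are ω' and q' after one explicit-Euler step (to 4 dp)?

ω' = (1.0483, -0.2896, 1.5157)
q' = (-0.7329, 0.6766, -0.0388, -0.0599)

gyro term ω×Iω = (0.0210, -0.1008, -0.0336)
angular accel α = (2.4833, 0.1040, 1.1573)
new body rate ω' = (1.0483, -0.2896, 1.5157)
Hamilton product q⊗(0,ω) = (-0.5656856, -0.5656856, -0.7778177, -1.2020819)
q' = normalize(q + ½dt·q⊗(0,ω)) = (-0.7329, 0.6766, -0.0388, -0.0599)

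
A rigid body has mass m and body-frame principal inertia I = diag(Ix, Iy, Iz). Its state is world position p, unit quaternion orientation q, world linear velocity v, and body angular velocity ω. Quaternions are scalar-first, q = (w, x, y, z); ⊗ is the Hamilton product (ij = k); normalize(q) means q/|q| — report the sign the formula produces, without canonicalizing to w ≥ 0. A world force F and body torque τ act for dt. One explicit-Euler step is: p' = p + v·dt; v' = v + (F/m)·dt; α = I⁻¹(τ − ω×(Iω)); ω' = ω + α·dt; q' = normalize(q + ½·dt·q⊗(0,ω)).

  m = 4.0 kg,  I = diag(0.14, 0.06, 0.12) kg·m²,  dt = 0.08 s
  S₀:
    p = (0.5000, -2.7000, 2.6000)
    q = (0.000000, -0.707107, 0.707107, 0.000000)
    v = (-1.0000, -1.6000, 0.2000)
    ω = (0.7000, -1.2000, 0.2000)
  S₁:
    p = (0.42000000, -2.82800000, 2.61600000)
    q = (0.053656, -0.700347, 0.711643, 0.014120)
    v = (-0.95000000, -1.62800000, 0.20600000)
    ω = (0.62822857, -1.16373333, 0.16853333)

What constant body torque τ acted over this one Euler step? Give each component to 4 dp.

τ = (-0.1400, 0.0300, 0.0200)

rate change Δω = (-0.07177143, 0.03626667, -0.03146667)
I·α + gyro = (-0.1400, 0.0300, 0.0200)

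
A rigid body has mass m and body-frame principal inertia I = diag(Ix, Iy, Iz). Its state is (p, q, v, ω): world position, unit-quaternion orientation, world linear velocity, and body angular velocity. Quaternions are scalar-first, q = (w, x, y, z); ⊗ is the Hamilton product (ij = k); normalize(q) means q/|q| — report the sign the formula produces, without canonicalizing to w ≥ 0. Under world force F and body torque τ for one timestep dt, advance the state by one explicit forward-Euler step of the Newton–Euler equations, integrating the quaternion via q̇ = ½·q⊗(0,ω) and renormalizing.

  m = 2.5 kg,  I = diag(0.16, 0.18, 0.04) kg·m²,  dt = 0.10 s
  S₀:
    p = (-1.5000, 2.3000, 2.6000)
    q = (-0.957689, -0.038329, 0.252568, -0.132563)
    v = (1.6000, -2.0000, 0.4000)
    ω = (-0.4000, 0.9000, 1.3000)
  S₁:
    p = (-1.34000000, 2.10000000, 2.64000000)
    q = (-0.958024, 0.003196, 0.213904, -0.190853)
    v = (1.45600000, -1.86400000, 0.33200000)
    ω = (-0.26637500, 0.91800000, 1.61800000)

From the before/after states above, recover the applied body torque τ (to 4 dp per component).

Δω = ω₁−ω₀ = (0.13362500, 0.01800000, 0.31800000)
gyro term ω₀×Iω₀ = (-0.1638, -0.0624, -0.0072)
τ = I·(Δω/dt) + ω₀×(Iω₀) = (0.0500, -0.0300, 0.1200)

τ = (0.0500, -0.0300, 0.1200)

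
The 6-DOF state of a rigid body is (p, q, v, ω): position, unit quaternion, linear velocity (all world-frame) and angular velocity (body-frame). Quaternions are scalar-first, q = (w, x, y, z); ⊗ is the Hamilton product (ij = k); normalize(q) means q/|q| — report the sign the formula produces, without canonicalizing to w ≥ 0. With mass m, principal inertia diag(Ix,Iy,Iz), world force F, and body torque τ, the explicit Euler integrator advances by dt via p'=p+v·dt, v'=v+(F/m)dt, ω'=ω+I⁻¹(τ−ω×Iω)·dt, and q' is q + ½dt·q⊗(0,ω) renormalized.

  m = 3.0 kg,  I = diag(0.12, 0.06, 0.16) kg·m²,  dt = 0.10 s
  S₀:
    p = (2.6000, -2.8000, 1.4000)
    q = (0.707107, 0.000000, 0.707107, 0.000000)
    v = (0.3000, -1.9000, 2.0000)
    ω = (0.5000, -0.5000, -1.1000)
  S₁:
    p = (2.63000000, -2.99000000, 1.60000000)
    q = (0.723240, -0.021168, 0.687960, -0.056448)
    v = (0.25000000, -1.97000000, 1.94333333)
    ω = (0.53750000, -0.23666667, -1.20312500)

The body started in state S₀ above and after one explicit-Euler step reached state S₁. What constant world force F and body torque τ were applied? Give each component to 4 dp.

F = (-1.5000, -2.1000, -1.7000)
τ = (0.1000, 0.1800, -0.1500)

Δv = v₁−v₀ = (-0.05000000, -0.07000000, -0.05666667)
F = m·Δv/dt = (-1.5000, -2.1000, -1.7000)
ω₁ − ω₀ = (0.03750000, 0.26333333, -0.10312500)
ω₀×(Iω₀) = (0.0550, 0.0220, 0.0150)
I·α + gyro = (0.1000, 0.1800, -0.1500)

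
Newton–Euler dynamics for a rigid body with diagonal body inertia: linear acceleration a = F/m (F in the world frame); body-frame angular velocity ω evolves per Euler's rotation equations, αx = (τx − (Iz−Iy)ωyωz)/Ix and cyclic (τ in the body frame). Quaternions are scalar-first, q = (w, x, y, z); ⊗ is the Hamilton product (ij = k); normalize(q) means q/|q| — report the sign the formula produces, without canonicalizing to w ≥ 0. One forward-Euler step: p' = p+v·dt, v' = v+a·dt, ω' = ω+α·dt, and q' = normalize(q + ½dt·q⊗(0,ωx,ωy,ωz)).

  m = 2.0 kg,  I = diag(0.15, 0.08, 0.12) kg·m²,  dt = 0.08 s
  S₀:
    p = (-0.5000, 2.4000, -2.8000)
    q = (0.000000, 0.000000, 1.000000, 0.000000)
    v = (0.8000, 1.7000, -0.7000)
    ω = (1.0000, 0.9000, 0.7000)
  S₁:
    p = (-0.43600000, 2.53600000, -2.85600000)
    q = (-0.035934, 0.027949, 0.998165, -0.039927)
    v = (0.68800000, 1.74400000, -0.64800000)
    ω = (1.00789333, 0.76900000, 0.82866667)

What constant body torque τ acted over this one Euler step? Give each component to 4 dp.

ω₁ − ω₀ = (0.00789333, -0.13100000, 0.12866667)
precession coupling = (0.0252, 0.0210, -0.0630)
applied torque τ = (0.0400, -0.1100, 0.1300)

τ = (0.0400, -0.1100, 0.1300)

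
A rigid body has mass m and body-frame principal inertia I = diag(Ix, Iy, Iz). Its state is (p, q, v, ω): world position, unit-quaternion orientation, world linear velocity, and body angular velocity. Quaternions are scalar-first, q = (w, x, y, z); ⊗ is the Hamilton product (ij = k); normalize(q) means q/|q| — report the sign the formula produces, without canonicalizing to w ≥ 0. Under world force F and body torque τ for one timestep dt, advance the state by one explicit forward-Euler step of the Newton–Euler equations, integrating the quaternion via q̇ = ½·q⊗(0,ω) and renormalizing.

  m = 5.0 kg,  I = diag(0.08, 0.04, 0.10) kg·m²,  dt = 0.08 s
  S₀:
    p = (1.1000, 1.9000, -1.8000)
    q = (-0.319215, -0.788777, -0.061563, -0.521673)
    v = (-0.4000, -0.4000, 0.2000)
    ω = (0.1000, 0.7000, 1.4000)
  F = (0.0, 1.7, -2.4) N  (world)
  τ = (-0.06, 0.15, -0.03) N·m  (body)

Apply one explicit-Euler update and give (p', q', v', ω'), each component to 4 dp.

a = F/m = (0.0000, 0.3400, -0.4800)
new position p' = (1.0680, 1.8680, -1.7840)
v' = v + a·dt = (-0.4000, -0.3728, 0.1616)
(τ − ω×Iω)/I = (-1.4850, 3.8200, -0.2720)
ω + α·dt = (-0.0188, 1.0056, 1.3782)
Hamilton product q⊗(0,ω) = (0.8523140, 0.2470614, 0.8286700, -0.9928886)
updated quaternion q' = (-0.2846, -0.7774, -0.0284, -0.5603)

p' = (1.0680, 1.8680, -1.7840)
q' = (-0.2846, -0.7774, -0.0284, -0.5603)
v' = (-0.4000, -0.3728, 0.1616)
ω' = (-0.0188, 1.0056, 1.3782)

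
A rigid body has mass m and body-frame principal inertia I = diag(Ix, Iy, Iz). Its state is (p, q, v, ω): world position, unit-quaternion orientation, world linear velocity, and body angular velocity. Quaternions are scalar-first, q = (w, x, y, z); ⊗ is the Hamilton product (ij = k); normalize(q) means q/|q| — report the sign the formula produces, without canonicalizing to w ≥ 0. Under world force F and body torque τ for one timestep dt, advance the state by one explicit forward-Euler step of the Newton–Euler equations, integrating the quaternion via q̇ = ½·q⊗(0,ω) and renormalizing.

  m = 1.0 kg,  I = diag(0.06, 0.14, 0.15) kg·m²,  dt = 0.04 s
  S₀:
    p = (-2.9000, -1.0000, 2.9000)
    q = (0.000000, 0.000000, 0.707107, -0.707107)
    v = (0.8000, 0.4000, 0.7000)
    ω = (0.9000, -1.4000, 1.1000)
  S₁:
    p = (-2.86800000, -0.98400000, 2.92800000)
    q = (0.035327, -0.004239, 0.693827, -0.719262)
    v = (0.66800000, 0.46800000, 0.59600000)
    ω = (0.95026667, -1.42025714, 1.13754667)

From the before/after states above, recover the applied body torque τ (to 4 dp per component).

τ = (0.0600, -0.1600, 0.0400)

ω₁ − ω₀ = (0.05026667, -0.02025714, 0.03754667)
applied torque τ = (0.0600, -0.1600, 0.0400)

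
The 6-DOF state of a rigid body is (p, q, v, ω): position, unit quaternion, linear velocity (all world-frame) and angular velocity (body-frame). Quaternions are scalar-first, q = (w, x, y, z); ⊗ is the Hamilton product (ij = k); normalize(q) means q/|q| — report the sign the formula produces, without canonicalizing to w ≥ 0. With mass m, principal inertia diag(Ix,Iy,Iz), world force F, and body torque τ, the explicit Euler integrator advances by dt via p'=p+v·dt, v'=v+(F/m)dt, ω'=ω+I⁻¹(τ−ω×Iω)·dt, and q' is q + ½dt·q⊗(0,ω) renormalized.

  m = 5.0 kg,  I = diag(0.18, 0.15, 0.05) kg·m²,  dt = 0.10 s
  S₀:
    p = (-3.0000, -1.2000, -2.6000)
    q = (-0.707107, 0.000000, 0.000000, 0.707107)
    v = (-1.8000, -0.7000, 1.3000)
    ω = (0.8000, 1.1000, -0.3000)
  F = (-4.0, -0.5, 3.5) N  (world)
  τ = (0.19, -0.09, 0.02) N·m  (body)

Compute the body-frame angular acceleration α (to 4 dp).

α = (0.8722, -0.3920, 0.9280)

precession coupling ω×(Iω) = (0.0330, -0.0312, -0.0264)
angular accel α = (0.8722, -0.3920, 0.9280)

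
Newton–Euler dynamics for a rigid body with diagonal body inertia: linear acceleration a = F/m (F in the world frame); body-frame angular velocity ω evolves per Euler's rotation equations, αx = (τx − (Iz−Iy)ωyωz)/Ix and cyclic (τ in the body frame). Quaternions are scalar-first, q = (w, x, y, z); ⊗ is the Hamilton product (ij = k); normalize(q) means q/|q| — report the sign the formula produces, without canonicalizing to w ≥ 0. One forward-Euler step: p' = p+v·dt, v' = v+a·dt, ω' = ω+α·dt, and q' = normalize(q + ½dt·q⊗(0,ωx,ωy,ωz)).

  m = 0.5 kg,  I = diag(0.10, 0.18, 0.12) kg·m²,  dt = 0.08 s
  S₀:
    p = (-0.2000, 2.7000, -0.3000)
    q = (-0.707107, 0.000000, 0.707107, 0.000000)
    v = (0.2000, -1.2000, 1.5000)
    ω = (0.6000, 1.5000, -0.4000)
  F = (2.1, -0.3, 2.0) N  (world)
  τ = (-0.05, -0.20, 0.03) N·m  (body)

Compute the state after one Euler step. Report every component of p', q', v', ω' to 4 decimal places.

p' = (-0.1840, 2.6040, -0.1800)
q' = (-0.7479, -0.0282, 0.6632, -0.0056)
v' = (0.5360, -1.2480, 1.8200)
ω' = (0.5312, 1.4090, -0.4280)

α = I⁻¹(τ − ω×Iω) = (-0.8600, -1.1378, -0.3500)
ω' = ω + α·dt = (0.5312, 1.4090, -0.4280)
Hamilton product q⊗(0,ω) = (-1.0606605, -0.7071070, -1.0606605, -0.1414214)
q + ½dt·q⊗(0,ω), renormalized = (-0.7479, -0.0282, 0.6632, -0.0056)
p + v·dt = (-0.1840, 2.6040, -0.1800)
new velocity v' = (0.5360, -1.2480, 1.8200)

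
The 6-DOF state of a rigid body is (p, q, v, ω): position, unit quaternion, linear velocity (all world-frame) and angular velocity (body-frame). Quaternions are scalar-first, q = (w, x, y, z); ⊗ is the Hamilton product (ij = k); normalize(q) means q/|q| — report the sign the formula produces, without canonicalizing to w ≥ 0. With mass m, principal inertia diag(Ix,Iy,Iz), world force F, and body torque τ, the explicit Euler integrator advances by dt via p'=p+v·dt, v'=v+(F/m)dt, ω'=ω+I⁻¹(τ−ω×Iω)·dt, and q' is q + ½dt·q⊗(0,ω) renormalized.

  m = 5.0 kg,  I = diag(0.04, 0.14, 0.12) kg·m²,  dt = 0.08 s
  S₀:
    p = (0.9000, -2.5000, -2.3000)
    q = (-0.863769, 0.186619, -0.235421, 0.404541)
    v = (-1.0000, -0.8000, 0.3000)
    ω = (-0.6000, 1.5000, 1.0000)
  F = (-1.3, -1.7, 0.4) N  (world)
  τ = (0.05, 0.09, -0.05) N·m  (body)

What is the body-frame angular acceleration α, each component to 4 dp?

α = (2.0000, 0.3000, 0.3333)

ω×(Iω) gyroscopic = (-0.0300, 0.0480, -0.0900)
(τ − ω×Iω)/I = (2.0000, 0.3000, 0.3333)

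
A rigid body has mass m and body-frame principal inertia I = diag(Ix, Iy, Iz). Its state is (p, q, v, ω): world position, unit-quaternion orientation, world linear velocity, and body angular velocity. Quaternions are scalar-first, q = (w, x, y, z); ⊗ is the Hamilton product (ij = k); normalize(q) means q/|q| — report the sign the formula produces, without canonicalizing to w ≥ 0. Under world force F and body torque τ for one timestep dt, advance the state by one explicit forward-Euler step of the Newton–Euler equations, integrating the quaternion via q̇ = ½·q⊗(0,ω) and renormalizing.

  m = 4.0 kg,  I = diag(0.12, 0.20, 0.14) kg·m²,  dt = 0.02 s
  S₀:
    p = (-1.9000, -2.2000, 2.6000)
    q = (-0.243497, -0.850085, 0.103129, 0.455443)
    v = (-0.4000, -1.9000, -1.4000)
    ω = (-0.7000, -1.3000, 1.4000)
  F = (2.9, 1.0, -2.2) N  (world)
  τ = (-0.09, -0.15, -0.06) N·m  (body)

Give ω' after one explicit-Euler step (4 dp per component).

ω' = (-0.7332, -1.3170, 1.3810)

angular accel α = (-1.6600, -0.8480, -0.9486)
ω' = ω + α·dt = (-0.7332, -1.3170, 1.3810)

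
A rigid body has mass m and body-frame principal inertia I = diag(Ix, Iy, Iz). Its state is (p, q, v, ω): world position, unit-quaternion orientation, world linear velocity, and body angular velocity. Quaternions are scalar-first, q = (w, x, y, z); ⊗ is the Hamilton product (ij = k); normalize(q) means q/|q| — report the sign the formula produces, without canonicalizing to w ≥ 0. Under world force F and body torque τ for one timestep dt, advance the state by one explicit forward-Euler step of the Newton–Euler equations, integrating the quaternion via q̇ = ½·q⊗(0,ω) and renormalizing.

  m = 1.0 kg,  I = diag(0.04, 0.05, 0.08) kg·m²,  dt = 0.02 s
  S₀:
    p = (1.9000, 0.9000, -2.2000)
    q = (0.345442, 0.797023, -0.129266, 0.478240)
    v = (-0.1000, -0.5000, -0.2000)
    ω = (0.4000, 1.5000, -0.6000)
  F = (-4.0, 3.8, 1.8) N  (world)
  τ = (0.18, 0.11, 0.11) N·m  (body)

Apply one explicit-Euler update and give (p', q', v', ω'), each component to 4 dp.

p' = p + v·dt = (1.8980, 0.8900, -2.2040)
new velocity v' = (-0.1800, -0.4240, -0.1640)
(τ − ω×Iω)/I = (5.1750, 2.0080, 1.3000)
ω + α·dt = (0.5035, 1.5402, -0.5740)
q⊗(0,ω) = (0.1620338, -0.5016236, 1.1876728, 1.0399757)
q' = normalize(q + ½dt·q⊗(0,ω)) = (0.3470, 0.7919, -0.1174, 0.4886)

p' = (1.8980, 0.8900, -2.2040)
q' = (0.3470, 0.7919, -0.1174, 0.4886)
v' = (-0.1800, -0.4240, -0.1640)
ω' = (0.5035, 1.5402, -0.5740)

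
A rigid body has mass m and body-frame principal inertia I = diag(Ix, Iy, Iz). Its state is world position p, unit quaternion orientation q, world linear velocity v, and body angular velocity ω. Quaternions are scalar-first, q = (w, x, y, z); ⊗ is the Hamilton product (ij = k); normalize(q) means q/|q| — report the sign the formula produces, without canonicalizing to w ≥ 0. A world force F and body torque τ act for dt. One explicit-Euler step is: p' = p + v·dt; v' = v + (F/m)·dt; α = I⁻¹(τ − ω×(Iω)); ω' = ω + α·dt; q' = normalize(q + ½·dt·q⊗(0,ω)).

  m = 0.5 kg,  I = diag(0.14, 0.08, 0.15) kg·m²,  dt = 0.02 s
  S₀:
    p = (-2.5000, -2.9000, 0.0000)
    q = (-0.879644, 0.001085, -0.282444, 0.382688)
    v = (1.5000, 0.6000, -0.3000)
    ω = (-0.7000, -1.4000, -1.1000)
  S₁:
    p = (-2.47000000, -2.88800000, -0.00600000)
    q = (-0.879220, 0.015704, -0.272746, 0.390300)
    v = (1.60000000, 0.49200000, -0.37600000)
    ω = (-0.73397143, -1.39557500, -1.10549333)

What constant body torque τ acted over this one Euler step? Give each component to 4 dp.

Δω = ω₁−ω₀ = (-0.03397143, 0.00442500, -0.00549333)
precession coupling = (0.1078, -0.0077, -0.0588)
applied torque τ = (-0.1300, 0.0100, -0.1000)

τ = (-0.1300, 0.0100, -0.1000)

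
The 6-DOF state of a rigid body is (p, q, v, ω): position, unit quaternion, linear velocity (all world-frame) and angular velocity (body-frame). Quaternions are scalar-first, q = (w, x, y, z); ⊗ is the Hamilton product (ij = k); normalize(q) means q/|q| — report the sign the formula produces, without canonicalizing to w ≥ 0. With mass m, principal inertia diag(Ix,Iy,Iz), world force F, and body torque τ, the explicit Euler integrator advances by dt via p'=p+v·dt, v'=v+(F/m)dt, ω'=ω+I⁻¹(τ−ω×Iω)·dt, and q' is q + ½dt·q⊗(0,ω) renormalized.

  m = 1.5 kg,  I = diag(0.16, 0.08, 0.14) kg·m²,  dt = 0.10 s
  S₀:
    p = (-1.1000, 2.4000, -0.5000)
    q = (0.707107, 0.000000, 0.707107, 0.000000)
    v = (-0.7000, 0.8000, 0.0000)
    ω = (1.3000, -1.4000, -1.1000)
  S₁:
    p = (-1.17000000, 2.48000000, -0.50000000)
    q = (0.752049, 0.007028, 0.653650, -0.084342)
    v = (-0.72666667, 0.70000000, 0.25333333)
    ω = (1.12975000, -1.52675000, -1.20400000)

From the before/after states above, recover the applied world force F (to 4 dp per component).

v₁ − v₀ = (-0.02666667, -0.10000000, 0.25333333)
applied force F = (-0.4000, -1.5000, 3.8000)

F = (-0.4000, -1.5000, 3.8000)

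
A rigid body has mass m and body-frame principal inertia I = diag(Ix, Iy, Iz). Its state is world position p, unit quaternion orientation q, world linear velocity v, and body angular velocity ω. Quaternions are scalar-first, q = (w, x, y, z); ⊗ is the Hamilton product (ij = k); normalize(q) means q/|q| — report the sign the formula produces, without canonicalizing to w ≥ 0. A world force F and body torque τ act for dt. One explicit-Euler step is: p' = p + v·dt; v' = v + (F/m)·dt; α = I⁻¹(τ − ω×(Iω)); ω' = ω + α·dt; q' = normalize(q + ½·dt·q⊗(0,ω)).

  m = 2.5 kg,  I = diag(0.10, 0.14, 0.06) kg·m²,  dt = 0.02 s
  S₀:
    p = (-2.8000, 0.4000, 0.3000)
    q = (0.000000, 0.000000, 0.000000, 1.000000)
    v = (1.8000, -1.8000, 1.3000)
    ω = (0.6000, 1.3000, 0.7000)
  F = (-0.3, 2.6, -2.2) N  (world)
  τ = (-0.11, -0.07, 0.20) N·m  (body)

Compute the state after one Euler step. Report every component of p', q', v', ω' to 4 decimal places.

p' = (-2.7640, 0.3640, 0.3260)
q' = (-0.0070, -0.0130, 0.0060, 0.9999)
v' = (1.7976, -1.7792, 1.2824)
ω' = (0.5926, 1.2876, 0.7563)

ω×(Iω) gyroscopic = (-0.0728, 0.0168, 0.0312)
(τ − ω×Iω)/I = (-0.3720, -0.6200, 2.8133)
new body rate ω' = (0.5926, 1.2876, 0.7563)
2q̇ = q⊗(0,ω) = (-0.7000000, -1.3000000, 0.6000000, 0.0000000)
q' = normalize(q + ½dt·q⊗(0,ω)) = (-0.0070, -0.0130, 0.0060, 0.9999)
a = (-0.1200, 1.0400, -0.8800)
p' = p + v·dt = (-2.7640, 0.3640, 0.3260)
v' = v + a·dt = (1.7976, -1.7792, 1.2824)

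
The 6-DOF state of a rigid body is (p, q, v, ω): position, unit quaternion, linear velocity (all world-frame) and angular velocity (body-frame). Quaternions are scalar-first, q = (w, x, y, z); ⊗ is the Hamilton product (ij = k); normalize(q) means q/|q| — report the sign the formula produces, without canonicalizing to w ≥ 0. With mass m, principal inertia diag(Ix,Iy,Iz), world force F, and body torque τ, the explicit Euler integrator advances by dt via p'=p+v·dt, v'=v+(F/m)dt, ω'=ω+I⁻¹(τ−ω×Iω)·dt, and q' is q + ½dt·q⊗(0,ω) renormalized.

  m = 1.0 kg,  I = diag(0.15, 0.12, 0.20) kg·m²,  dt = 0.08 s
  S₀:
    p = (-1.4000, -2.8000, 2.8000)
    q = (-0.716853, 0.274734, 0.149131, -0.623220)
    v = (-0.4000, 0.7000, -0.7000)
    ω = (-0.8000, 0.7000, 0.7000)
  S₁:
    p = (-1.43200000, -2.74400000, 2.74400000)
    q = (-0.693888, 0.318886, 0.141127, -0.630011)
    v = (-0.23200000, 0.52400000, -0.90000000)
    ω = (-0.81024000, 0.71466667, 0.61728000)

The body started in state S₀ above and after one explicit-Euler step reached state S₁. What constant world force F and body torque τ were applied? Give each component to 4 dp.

F = (2.1000, -2.2000, -2.5000)
τ = (0.0200, 0.0500, -0.1900)

Δω = ω₁−ω₀ = (-0.01024000, 0.01466667, -0.08272000)
precession coupling = (0.0392, 0.0280, 0.0168)
I·α + gyro = (0.0200, 0.0500, -0.1900)
velocity change Δv = (0.16800000, -0.17600000, -0.20000000)
F = m·Δv/dt = (2.1000, -2.2000, -2.5000)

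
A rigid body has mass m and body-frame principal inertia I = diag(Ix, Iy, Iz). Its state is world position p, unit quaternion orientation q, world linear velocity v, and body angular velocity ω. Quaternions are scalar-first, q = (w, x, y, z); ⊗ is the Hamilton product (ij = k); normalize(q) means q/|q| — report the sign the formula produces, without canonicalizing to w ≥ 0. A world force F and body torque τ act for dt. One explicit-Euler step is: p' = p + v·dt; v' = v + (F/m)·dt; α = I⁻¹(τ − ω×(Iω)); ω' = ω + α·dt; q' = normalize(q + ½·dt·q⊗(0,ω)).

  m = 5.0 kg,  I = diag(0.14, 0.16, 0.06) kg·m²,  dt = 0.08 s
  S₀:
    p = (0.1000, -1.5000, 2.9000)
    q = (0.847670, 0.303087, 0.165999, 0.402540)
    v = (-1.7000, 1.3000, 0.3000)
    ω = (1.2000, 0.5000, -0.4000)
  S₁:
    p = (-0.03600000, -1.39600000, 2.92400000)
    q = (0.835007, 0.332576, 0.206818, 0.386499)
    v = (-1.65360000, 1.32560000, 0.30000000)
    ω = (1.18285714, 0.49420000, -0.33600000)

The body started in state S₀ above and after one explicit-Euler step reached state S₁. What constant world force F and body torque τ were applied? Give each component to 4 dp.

rate change Δω = (-0.01714286, -0.00580000, 0.06400000)
τ = I·(Δω/dt) + ω₀×(Iω₀) = (-0.0100, -0.0500, 0.0600)
velocity change Δv = (0.04640000, 0.02560000, 0.00000000)
F = m·Δv/dt = (2.9000, 1.6000, 0.0000)

F = (2.9000, 1.6000, 0.0000)
τ = (-0.0100, -0.0500, 0.0600)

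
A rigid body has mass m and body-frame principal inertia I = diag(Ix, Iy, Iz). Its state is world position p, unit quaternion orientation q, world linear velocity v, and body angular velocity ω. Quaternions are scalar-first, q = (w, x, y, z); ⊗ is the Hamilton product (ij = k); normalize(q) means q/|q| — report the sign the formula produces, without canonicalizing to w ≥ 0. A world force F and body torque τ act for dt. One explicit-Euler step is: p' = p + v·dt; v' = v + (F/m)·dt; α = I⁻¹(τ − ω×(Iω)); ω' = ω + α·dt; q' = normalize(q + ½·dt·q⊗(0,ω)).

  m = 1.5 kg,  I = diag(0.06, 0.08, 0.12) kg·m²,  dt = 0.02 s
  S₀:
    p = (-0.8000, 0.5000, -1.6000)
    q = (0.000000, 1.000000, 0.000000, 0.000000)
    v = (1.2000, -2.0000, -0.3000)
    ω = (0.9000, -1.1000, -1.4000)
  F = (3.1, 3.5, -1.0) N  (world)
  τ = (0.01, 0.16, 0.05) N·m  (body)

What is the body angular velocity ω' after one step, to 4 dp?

ω' = (0.8828, -1.0789, -1.3884)

angular accel α = (-0.8600, 1.0550, 0.5817)
new body rate ω' = (0.8828, -1.0789, -1.3884)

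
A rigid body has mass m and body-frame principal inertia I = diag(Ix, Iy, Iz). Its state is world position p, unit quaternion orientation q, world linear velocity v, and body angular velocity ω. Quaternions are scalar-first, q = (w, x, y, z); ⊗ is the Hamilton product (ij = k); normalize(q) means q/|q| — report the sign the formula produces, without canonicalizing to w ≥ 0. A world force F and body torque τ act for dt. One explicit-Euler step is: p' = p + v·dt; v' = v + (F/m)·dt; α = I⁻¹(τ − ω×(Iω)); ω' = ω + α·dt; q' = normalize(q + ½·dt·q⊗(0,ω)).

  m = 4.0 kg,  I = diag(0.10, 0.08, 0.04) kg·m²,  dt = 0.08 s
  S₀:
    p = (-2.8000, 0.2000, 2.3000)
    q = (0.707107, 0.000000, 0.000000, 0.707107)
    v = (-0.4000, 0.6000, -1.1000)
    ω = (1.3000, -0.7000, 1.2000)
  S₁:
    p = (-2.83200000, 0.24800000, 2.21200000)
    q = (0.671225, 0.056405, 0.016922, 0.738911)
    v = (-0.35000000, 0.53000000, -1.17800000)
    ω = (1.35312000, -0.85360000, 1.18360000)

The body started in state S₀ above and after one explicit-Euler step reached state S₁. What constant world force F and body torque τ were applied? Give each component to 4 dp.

F = (2.5000, -3.5000, -3.9000)
τ = (0.1000, -0.0600, 0.0100)

Δv = v₁−v₀ = (0.05000000, -0.07000000, -0.07800000)
applied force F = (2.5000, -3.5000, -3.9000)
Δω = ω₁−ω₀ = (0.05312000, -0.15360000, -0.01640000)
precession coupling = (0.0336, 0.0936, 0.0182)
τ = I·(Δω/dt) + ω₀×(Iω₀) = (0.1000, -0.0600, 0.0100)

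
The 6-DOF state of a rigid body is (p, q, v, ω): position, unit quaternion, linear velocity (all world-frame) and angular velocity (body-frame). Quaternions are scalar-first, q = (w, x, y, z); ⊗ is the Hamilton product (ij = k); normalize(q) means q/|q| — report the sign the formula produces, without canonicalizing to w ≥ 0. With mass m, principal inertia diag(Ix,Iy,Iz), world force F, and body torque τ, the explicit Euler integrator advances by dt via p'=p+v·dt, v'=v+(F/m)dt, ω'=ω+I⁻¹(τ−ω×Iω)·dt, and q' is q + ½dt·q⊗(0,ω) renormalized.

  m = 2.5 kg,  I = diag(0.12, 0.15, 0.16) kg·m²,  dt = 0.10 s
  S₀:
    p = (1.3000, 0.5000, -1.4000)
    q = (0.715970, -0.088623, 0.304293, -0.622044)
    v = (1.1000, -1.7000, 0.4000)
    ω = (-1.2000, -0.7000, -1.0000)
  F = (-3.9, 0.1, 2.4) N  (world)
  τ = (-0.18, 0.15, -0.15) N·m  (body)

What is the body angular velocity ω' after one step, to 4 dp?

ω×(Iω) gyroscopic = (0.0070, -0.0480, 0.0252)
angular accel α = (-1.5583, 1.3200, -1.0950)
ω' = ω + α·dt = (-1.3558, -0.5680, -1.1095)

ω' = (-1.3558, -0.5680, -1.1095)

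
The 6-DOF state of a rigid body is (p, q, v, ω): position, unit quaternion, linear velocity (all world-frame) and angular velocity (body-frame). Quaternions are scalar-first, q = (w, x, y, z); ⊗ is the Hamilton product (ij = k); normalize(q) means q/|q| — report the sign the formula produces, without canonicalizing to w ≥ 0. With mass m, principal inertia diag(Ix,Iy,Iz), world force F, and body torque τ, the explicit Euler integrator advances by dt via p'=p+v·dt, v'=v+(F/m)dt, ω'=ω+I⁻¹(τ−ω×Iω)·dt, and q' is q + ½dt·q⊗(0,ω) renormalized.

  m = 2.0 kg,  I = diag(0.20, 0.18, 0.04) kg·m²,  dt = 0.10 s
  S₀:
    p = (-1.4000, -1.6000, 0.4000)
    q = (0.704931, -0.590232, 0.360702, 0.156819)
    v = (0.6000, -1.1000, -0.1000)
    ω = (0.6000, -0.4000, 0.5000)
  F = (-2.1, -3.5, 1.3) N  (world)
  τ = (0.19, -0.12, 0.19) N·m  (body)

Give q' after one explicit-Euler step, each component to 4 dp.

q⊗(0,ω) = (0.4200105, 0.6660372, 0.1072350, 0.3721371)
q + ½dt·q⊗(0,ω), renormalized = (0.7252, -0.5564, 0.3657, 0.1753)

q' = (0.7252, -0.5564, 0.3657, 0.1753)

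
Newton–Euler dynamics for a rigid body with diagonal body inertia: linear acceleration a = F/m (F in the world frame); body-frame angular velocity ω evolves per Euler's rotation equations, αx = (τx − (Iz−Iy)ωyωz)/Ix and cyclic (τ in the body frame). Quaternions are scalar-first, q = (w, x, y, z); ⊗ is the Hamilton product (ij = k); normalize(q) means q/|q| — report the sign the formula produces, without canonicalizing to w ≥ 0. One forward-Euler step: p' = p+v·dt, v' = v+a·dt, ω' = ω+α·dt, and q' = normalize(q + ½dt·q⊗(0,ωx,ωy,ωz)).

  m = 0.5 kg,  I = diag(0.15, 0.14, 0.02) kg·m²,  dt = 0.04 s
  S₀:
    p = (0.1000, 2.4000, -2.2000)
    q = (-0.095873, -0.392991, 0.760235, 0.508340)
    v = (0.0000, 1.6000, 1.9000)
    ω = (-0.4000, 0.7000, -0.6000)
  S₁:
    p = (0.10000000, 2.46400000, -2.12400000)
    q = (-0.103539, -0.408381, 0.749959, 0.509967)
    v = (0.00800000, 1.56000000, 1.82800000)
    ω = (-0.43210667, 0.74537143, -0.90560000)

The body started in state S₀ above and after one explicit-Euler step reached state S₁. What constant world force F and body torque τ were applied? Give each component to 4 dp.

Δv = v₁−v₀ = (0.00800000, -0.04000000, -0.07200000)
m·(v₁−v₀)/dt = (0.1000, -0.5000, -0.9000)
Δω = ω₁−ω₀ = (-0.03210667, 0.04537143, -0.30560000)
precession coupling = (0.0504, 0.0312, 0.0028)
I·α + gyro = (-0.0700, 0.1900, -0.1500)

F = (0.1000, -0.5000, -0.9000)
τ = (-0.0700, 0.1900, -0.1500)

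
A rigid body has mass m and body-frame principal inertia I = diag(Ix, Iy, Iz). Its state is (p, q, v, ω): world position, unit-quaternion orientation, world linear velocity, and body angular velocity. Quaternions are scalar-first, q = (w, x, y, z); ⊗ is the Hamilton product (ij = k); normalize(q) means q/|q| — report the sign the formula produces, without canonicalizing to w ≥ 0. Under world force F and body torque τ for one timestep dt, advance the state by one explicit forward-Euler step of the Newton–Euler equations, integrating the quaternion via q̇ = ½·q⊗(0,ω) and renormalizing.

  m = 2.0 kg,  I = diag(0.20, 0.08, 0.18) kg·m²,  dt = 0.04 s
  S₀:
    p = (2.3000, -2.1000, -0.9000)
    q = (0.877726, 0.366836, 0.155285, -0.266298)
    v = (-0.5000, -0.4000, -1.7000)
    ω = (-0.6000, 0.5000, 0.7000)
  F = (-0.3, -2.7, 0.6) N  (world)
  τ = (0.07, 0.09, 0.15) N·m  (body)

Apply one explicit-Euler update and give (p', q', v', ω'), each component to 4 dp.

α = I⁻¹(τ − ω×Iω) = (0.1750, 1.2300, 0.6333)
new body rate ω' = (-0.5930, 0.5492, 0.7253)
2q̇ = q⊗(0,ω) = (0.3288677, -0.2847871, 0.3418566, 0.8909972)
q' = normalize(q + ½dt·q⊗(0,ω)) = (0.8841, 0.3611, 0.1621, -0.2484)
new position p' = (2.2800, -2.1160, -0.9680)
new velocity v' = (-0.5060, -0.4540, -1.6880)

p' = (2.2800, -2.1160, -0.9680)
q' = (0.8841, 0.3611, 0.1621, -0.2484)
v' = (-0.5060, -0.4540, -1.6880)
ω' = (-0.5930, 0.5492, 0.7253)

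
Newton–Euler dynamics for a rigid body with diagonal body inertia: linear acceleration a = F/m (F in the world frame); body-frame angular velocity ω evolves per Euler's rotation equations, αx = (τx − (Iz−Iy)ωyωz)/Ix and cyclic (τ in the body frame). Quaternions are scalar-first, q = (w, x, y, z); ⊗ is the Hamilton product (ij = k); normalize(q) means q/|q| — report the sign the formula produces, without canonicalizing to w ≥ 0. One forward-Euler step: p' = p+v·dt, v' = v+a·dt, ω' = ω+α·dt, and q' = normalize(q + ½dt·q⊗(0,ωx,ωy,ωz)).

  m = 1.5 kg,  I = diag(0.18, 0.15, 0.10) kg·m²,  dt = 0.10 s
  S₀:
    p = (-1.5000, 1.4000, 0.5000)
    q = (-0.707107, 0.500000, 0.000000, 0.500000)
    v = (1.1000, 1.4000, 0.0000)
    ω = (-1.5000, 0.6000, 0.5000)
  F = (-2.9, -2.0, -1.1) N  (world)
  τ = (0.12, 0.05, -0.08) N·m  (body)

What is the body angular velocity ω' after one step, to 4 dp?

ω' = (-1.4250, 0.6733, 0.3930)

precession coupling ω×(Iω) = (-0.0150, -0.0600, 0.0270)
(τ − ω×Iω)/I = (0.7500, 0.7333, -1.0700)
new body rate ω' = (-1.4250, 0.6733, 0.3930)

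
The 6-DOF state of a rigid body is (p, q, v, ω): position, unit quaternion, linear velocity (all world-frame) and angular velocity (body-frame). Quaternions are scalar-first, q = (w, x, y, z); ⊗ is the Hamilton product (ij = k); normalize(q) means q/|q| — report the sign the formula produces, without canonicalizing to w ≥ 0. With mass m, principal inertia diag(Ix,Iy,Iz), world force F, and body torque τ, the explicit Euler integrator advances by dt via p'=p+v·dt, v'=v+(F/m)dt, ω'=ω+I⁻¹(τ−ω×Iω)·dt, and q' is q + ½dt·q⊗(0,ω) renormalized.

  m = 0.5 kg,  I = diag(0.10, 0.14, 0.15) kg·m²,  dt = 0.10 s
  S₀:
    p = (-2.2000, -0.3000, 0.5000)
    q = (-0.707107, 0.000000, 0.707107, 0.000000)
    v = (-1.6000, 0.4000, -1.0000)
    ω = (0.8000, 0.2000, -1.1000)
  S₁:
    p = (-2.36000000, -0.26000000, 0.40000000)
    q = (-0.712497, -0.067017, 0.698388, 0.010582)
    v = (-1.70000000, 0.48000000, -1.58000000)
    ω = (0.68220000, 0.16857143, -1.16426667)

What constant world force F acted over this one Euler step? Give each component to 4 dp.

F = (-0.5000, 0.4000, -2.9000)

velocity change Δv = (-0.10000000, 0.08000000, -0.58000000)
m·(v₁−v₀)/dt = (-0.5000, 0.4000, -2.9000)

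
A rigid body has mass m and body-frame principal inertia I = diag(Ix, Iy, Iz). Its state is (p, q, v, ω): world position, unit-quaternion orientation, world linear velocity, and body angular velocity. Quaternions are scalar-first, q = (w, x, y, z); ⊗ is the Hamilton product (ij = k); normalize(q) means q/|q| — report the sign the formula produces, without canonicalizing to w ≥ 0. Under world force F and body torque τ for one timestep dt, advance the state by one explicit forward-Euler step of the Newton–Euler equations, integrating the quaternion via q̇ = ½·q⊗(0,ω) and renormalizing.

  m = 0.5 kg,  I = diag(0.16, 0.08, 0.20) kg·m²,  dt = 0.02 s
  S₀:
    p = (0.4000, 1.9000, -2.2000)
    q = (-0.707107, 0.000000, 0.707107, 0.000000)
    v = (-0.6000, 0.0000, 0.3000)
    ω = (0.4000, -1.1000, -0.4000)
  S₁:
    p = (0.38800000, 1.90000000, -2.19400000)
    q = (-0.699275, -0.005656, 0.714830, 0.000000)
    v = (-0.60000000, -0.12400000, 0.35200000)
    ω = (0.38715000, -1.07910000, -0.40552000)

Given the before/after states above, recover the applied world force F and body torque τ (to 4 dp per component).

F = (0.0000, -3.1000, 1.3000)
τ = (-0.0500, 0.0900, -0.0200)

Δω = ω₁−ω₀ = (-0.01285000, 0.02090000, -0.00552000)
gyro term ω₀×Iω₀ = (0.0528, 0.0064, 0.0352)
applied torque τ = (-0.0500, 0.0900, -0.0200)
Δv = v₁−v₀ = (0.00000000, -0.12400000, 0.05200000)
m·(v₁−v₀)/dt = (0.0000, -3.1000, 1.3000)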